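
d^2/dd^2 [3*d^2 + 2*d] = 6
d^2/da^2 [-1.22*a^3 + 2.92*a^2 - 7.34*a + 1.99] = 5.84 - 7.32*a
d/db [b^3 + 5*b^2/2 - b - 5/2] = 3*b^2 + 5*b - 1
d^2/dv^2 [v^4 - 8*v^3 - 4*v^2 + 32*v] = 12*v^2 - 48*v - 8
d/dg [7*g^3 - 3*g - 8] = 21*g^2 - 3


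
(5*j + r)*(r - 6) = 5*j*r - 30*j + r^2 - 6*r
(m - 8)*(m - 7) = m^2 - 15*m + 56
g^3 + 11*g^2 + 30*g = g*(g + 5)*(g + 6)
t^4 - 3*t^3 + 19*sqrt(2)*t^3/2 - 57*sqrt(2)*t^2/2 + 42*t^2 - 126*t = t*(t - 3)*(t + 7*sqrt(2)/2)*(t + 6*sqrt(2))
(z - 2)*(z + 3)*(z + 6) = z^3 + 7*z^2 - 36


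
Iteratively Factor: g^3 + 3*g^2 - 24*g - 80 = (g + 4)*(g^2 - g - 20) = (g - 5)*(g + 4)*(g + 4)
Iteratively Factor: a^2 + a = (a + 1)*(a)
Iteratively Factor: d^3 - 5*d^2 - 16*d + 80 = (d - 5)*(d^2 - 16) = (d - 5)*(d + 4)*(d - 4)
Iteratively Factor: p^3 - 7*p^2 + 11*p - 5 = (p - 5)*(p^2 - 2*p + 1) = (p - 5)*(p - 1)*(p - 1)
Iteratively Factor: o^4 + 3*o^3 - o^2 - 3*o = (o + 1)*(o^3 + 2*o^2 - 3*o) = o*(o + 1)*(o^2 + 2*o - 3) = o*(o + 1)*(o + 3)*(o - 1)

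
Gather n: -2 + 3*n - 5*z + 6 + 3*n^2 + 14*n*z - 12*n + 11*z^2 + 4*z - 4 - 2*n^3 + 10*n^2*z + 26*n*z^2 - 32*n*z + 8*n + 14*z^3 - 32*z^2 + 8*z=-2*n^3 + n^2*(10*z + 3) + n*(26*z^2 - 18*z - 1) + 14*z^3 - 21*z^2 + 7*z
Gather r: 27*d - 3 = 27*d - 3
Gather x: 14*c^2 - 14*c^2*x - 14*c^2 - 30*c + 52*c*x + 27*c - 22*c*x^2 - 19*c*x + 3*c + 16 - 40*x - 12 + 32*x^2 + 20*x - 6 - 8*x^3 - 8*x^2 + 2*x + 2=-8*x^3 + x^2*(24 - 22*c) + x*(-14*c^2 + 33*c - 18)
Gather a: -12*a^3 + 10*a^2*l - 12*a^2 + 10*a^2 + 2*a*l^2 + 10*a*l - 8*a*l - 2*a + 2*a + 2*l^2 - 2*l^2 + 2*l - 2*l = -12*a^3 + a^2*(10*l - 2) + a*(2*l^2 + 2*l)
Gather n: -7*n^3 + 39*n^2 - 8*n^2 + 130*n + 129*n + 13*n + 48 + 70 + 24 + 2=-7*n^3 + 31*n^2 + 272*n + 144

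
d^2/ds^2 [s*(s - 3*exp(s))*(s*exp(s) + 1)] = s^3*exp(s) - 12*s^2*exp(2*s) + 6*s^2*exp(s) - 24*s*exp(2*s) + 3*s*exp(s) - 6*exp(2*s) - 6*exp(s) + 2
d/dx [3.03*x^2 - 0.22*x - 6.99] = 6.06*x - 0.22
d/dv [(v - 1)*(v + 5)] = 2*v + 4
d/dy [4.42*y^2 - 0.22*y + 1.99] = 8.84*y - 0.22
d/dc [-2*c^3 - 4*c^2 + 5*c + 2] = -6*c^2 - 8*c + 5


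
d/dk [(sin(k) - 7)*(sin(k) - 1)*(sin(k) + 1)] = (3*sin(k)^2 - 14*sin(k) - 1)*cos(k)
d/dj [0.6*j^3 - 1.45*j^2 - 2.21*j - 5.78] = 1.8*j^2 - 2.9*j - 2.21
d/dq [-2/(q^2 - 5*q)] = 2*(2*q - 5)/(q^2*(q - 5)^2)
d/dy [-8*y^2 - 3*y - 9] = -16*y - 3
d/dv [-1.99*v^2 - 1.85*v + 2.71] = -3.98*v - 1.85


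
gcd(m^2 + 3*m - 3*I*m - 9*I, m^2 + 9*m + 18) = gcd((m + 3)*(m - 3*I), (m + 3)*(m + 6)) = m + 3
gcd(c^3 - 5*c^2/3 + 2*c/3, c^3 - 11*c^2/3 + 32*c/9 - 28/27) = c - 2/3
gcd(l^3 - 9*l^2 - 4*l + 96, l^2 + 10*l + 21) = l + 3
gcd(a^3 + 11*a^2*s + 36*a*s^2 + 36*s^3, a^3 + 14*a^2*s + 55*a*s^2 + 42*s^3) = a + 6*s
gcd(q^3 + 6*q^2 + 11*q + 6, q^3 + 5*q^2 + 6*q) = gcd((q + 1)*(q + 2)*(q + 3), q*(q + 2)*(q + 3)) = q^2 + 5*q + 6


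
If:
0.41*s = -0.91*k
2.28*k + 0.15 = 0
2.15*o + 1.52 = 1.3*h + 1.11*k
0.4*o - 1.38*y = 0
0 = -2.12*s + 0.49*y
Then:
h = 4.83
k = -0.07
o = 2.18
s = 0.15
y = 0.63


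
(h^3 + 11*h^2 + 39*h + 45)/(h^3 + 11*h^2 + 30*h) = (h^2 + 6*h + 9)/(h*(h + 6))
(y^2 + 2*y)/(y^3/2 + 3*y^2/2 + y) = 2/(y + 1)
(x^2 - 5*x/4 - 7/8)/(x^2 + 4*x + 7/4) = (4*x - 7)/(2*(2*x + 7))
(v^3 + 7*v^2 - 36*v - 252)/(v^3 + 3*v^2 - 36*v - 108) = (v + 7)/(v + 3)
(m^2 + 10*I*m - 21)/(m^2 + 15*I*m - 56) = (m + 3*I)/(m + 8*I)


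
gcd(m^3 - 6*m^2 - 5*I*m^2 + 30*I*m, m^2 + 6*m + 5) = 1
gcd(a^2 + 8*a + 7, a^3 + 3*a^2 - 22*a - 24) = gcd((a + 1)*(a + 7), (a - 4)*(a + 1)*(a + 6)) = a + 1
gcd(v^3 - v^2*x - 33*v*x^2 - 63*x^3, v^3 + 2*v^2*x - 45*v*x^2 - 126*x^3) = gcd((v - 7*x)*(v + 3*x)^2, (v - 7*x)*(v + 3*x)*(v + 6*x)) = -v^2 + 4*v*x + 21*x^2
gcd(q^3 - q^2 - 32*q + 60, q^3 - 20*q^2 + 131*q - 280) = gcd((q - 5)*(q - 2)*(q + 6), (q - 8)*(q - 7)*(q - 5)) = q - 5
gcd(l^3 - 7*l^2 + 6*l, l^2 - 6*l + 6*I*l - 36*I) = l - 6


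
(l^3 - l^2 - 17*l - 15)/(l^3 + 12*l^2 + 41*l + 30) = (l^2 - 2*l - 15)/(l^2 + 11*l + 30)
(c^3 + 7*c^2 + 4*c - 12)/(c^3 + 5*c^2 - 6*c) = (c + 2)/c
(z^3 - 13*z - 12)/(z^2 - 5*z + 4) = (z^2 + 4*z + 3)/(z - 1)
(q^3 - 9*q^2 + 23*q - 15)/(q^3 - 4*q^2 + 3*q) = (q - 5)/q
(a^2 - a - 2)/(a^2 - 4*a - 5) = (a - 2)/(a - 5)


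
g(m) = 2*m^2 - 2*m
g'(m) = 4*m - 2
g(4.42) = 30.23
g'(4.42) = 15.68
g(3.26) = 14.74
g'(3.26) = 11.04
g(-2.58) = 18.47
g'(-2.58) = -12.32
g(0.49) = -0.50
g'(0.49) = -0.04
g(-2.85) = 21.94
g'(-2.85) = -13.40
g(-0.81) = 2.93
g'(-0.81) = -5.24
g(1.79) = 2.83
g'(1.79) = 5.16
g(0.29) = -0.41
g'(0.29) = -0.84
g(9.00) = 144.00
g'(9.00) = 34.00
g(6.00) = 60.00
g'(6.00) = 22.00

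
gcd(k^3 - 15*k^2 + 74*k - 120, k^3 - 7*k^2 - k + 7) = 1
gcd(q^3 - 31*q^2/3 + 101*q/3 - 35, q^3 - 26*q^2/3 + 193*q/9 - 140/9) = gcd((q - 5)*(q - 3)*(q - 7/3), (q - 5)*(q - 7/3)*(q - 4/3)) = q^2 - 22*q/3 + 35/3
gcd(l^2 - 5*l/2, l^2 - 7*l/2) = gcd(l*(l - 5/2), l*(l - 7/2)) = l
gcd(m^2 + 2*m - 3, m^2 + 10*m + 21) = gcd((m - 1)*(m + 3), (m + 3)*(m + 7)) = m + 3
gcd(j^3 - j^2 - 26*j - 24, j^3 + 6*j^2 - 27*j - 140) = j + 4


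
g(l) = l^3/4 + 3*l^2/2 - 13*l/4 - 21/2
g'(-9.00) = 30.50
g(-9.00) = -42.00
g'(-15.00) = 120.50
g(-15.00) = -468.00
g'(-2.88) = -5.67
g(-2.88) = 5.33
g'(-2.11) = -6.24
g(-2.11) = 0.69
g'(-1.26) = -5.84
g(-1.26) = -4.52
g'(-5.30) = 1.92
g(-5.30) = 11.64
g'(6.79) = 51.70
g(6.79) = 114.85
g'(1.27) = 1.77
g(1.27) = -11.70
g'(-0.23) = -3.90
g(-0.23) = -9.68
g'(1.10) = 0.96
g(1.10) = -11.93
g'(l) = 3*l^2/4 + 3*l - 13/4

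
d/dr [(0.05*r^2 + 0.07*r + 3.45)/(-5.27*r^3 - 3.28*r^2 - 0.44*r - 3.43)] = (0.2635*r^4 + 0.7378*r^3 + 54.7521*r^2 + 22.289*r + 1.2779)/(27.7729*r^6 + 34.5712*r^5 + 15.396*r^4 + 39.0386*r^3 + 22.6944*r^2 + 3.0184*r + 11.7649)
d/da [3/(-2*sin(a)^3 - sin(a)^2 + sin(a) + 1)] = 3*(6*sin(a)^2 + 2*sin(a) - 1)*cos(a)/(2*sin(a)^3 + sin(a)^2 - sin(a) - 1)^2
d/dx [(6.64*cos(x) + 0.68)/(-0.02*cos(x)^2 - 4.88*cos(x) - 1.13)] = (-0.1328*cos(x)^2 - 0.0272000000000006*cos(x) + 4.1848)*sin(x)/(0.0004*cos(x)^4 + 0.1952*cos(x)^3 + 23.8596*cos(x)^2 + 11.0288*cos(x) + 1.2769)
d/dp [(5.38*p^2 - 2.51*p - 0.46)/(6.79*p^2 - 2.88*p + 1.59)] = (1.5485*p^2 + 23.3552*p - 5.3157)/(46.1041*p^4 - 39.1104*p^3 + 29.8866*p^2 - 9.1584*p + 2.5281)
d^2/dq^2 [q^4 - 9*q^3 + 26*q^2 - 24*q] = 12*q^2 - 54*q + 52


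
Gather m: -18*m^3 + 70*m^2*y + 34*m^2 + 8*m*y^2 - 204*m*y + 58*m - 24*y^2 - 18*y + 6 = -18*m^3 + m^2*(70*y + 34) + m*(8*y^2 - 204*y + 58) - 24*y^2 - 18*y + 6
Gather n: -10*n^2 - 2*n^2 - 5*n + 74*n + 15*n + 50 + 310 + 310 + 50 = -12*n^2 + 84*n + 720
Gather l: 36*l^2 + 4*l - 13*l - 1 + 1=36*l^2 - 9*l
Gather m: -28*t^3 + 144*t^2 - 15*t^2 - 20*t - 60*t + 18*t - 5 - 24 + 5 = -28*t^3 + 129*t^2 - 62*t - 24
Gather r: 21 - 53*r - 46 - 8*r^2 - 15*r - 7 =-8*r^2 - 68*r - 32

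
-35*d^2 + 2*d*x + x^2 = (-5*d + x)*(7*d + x)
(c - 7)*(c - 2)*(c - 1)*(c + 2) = c^4 - 8*c^3 + 3*c^2 + 32*c - 28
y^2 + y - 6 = (y - 2)*(y + 3)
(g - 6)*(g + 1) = g^2 - 5*g - 6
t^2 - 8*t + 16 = (t - 4)^2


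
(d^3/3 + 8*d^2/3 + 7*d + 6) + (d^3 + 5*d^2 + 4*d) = 4*d^3/3 + 23*d^2/3 + 11*d + 6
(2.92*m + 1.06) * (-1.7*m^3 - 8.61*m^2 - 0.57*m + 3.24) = -4.964*m^4 - 26.9432*m^3 - 10.791*m^2 + 8.8566*m + 3.4344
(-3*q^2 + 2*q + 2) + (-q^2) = -4*q^2 + 2*q + 2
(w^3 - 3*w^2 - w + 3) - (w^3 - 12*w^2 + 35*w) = 9*w^2 - 36*w + 3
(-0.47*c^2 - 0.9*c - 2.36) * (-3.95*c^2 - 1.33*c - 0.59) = 1.8565*c^4 + 4.1801*c^3 + 10.7963*c^2 + 3.6698*c + 1.3924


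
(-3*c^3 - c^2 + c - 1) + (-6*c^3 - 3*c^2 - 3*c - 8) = -9*c^3 - 4*c^2 - 2*c - 9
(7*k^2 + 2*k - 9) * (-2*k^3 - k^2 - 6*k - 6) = -14*k^5 - 11*k^4 - 26*k^3 - 45*k^2 + 42*k + 54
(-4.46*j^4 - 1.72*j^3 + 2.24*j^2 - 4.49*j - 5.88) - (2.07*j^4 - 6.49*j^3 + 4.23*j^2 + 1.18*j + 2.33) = -6.53*j^4 + 4.77*j^3 - 1.99*j^2 - 5.67*j - 8.21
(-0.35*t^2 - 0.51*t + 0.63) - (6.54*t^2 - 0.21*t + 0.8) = -6.89*t^2 - 0.3*t - 0.17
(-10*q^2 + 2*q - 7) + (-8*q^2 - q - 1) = -18*q^2 + q - 8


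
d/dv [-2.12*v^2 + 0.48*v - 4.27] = 0.48 - 4.24*v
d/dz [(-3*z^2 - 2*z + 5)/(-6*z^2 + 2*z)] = (-9*z^2 + 30*z - 5)/(2*z^2*(9*z^2 - 6*z + 1))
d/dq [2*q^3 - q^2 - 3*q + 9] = 6*q^2 - 2*q - 3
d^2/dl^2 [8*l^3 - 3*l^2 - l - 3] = 48*l - 6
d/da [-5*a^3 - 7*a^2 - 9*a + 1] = -15*a^2 - 14*a - 9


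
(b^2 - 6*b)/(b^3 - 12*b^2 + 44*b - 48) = b/(b^2 - 6*b + 8)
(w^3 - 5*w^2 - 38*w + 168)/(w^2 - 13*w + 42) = (w^2 + 2*w - 24)/(w - 6)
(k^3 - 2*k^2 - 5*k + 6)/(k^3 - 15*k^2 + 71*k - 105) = (k^2 + k - 2)/(k^2 - 12*k + 35)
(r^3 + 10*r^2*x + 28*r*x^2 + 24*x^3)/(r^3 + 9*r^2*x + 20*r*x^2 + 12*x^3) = (r + 2*x)/(r + x)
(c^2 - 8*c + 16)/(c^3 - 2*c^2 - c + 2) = (c^2 - 8*c + 16)/(c^3 - 2*c^2 - c + 2)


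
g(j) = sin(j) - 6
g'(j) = cos(j)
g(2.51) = -5.41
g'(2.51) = -0.81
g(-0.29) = -6.29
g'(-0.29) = 0.96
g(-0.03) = -6.03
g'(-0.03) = 1.00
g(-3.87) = -5.33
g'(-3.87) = -0.75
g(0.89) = -5.22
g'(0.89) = 0.63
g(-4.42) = -5.04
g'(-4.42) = -0.29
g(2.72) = -5.59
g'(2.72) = -0.91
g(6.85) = -5.46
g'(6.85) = 0.84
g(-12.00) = -5.46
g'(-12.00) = 0.84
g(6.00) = -6.28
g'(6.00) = 0.96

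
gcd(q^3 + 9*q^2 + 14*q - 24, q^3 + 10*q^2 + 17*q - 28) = q^2 + 3*q - 4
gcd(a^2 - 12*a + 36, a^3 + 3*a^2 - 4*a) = 1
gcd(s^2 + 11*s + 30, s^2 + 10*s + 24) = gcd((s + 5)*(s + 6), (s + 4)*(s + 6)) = s + 6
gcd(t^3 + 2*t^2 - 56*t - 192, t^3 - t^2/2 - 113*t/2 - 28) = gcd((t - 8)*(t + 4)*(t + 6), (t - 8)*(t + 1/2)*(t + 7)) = t - 8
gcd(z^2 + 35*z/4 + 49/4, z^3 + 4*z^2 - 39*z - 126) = z + 7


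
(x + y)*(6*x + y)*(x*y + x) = 6*x^3*y + 6*x^3 + 7*x^2*y^2 + 7*x^2*y + x*y^3 + x*y^2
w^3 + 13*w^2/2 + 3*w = w*(w + 1/2)*(w + 6)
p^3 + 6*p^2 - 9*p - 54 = (p - 3)*(p + 3)*(p + 6)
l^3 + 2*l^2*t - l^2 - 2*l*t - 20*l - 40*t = (l - 5)*(l + 4)*(l + 2*t)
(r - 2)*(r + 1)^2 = r^3 - 3*r - 2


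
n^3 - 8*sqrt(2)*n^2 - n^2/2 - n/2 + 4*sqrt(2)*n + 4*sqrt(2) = (n - 1)*(n + 1/2)*(n - 8*sqrt(2))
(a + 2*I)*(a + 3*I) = a^2 + 5*I*a - 6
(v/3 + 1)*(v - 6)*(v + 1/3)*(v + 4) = v^4/3 + 4*v^3/9 - 89*v^2/9 - 82*v/3 - 8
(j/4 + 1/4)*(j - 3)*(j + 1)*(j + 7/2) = j^4/4 + 5*j^3/8 - 17*j^2/8 - 41*j/8 - 21/8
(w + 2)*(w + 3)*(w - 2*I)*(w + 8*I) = w^4 + 5*w^3 + 6*I*w^3 + 22*w^2 + 30*I*w^2 + 80*w + 36*I*w + 96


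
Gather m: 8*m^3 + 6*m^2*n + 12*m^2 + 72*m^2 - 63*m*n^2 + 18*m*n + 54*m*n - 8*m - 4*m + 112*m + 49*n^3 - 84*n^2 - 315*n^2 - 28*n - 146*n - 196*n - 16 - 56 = 8*m^3 + m^2*(6*n + 84) + m*(-63*n^2 + 72*n + 100) + 49*n^3 - 399*n^2 - 370*n - 72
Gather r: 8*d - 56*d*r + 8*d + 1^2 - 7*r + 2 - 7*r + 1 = 16*d + r*(-56*d - 14) + 4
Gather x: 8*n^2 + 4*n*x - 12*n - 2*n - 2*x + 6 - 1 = 8*n^2 - 14*n + x*(4*n - 2) + 5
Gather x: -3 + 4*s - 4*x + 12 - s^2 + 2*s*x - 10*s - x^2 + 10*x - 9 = -s^2 - 6*s - x^2 + x*(2*s + 6)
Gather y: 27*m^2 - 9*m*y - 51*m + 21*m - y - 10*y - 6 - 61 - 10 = 27*m^2 - 30*m + y*(-9*m - 11) - 77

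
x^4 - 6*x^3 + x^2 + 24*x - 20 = (x - 5)*(x - 2)*(x - 1)*(x + 2)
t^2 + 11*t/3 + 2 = (t + 2/3)*(t + 3)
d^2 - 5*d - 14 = (d - 7)*(d + 2)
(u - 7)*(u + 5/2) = u^2 - 9*u/2 - 35/2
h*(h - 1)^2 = h^3 - 2*h^2 + h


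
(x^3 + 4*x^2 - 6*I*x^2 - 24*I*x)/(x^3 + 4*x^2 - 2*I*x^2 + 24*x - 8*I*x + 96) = x/(x + 4*I)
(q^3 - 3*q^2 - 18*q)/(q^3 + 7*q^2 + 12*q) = (q - 6)/(q + 4)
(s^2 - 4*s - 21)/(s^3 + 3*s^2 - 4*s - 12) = (s - 7)/(s^2 - 4)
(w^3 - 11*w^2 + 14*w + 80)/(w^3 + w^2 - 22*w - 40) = (w - 8)/(w + 4)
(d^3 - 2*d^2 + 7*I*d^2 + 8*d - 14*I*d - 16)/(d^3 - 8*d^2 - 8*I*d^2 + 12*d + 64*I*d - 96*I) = (d^2 + 7*I*d + 8)/(d^2 + d*(-6 - 8*I) + 48*I)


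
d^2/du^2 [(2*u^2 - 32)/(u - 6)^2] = 48*(u - 1)/(u^4 - 24*u^3 + 216*u^2 - 864*u + 1296)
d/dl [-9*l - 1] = -9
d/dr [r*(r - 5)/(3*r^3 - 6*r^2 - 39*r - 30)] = (2 - r^2)/(3*(r^4 + 6*r^3 + 13*r^2 + 12*r + 4))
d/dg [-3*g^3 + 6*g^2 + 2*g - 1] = -9*g^2 + 12*g + 2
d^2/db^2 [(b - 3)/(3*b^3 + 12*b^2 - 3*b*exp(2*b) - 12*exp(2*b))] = 2*((b - 3)*(3*b^2 - 2*b*exp(2*b) + 8*b - 9*exp(2*b))^2 + (b^3 + 4*b^2 - b*exp(2*b) - 4*exp(2*b))*(-3*b^2 + 2*b*exp(2*b) - 8*b + (b - 3)*(2*b*exp(2*b) - 3*b + 10*exp(2*b) - 4) + 9*exp(2*b)))/(3*(b^3 + 4*b^2 - b*exp(2*b) - 4*exp(2*b))^3)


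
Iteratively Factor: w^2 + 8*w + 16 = (w + 4)*(w + 4)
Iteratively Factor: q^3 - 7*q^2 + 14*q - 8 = (q - 1)*(q^2 - 6*q + 8) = (q - 4)*(q - 1)*(q - 2)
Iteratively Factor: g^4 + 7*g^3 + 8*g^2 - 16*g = (g + 4)*(g^3 + 3*g^2 - 4*g) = (g + 4)^2*(g^2 - g) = (g - 1)*(g + 4)^2*(g)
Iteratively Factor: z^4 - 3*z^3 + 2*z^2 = (z)*(z^3 - 3*z^2 + 2*z) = z^2*(z^2 - 3*z + 2) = z^2*(z - 1)*(z - 2)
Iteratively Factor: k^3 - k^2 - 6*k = (k)*(k^2 - k - 6) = k*(k - 3)*(k + 2)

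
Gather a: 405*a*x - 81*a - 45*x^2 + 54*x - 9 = a*(405*x - 81) - 45*x^2 + 54*x - 9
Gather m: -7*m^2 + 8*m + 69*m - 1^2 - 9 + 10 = -7*m^2 + 77*m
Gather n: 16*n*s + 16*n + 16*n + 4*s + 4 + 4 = n*(16*s + 32) + 4*s + 8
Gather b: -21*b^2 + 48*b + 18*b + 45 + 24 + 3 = -21*b^2 + 66*b + 72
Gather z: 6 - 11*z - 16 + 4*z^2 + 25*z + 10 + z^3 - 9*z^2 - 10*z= z^3 - 5*z^2 + 4*z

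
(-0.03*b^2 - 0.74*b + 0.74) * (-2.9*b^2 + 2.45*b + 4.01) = 0.087*b^4 + 2.0725*b^3 - 4.0793*b^2 - 1.1544*b + 2.9674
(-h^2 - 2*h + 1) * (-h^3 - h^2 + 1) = h^5 + 3*h^4 + h^3 - 2*h^2 - 2*h + 1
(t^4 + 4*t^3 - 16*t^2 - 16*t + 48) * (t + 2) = t^5 + 6*t^4 - 8*t^3 - 48*t^2 + 16*t + 96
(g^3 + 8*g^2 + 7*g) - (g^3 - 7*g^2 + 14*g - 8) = 15*g^2 - 7*g + 8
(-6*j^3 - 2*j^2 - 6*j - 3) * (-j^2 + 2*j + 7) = 6*j^5 - 10*j^4 - 40*j^3 - 23*j^2 - 48*j - 21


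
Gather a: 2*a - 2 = 2*a - 2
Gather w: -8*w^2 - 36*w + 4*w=-8*w^2 - 32*w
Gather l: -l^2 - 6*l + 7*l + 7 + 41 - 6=-l^2 + l + 42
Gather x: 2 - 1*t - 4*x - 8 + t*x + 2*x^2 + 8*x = -t + 2*x^2 + x*(t + 4) - 6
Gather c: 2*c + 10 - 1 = 2*c + 9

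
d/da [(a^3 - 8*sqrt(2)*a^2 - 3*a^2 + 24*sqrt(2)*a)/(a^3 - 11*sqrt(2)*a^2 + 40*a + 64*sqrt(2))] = (-3*sqrt(2)*a^4 + 3*a^4 - 48*sqrt(2)*a^3 + 80*a^3 - 128*sqrt(2)*a^2 + 408*a^2 - 2048*a - 384*sqrt(2)*a + 3072)/(a^6 - 22*sqrt(2)*a^5 + 322*a^4 - 752*sqrt(2)*a^3 - 1216*a^2 + 5120*sqrt(2)*a + 8192)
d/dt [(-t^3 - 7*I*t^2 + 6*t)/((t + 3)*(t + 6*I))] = (-t^2 - 6*t - 3*I)/(t^2 + 6*t + 9)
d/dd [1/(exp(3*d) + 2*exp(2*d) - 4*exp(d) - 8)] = (-3*exp(2*d) - 4*exp(d) + 4)*exp(d)/(exp(3*d) + 2*exp(2*d) - 4*exp(d) - 8)^2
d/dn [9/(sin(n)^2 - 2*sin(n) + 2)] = 18*(1 - sin(n))*cos(n)/(sin(n)^2 - 2*sin(n) + 2)^2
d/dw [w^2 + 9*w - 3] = 2*w + 9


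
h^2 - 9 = (h - 3)*(h + 3)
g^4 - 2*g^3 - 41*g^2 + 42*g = g*(g - 7)*(g - 1)*(g + 6)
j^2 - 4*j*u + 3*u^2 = (j - 3*u)*(j - u)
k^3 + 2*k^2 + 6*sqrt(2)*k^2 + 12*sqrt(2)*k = k*(k + 2)*(k + 6*sqrt(2))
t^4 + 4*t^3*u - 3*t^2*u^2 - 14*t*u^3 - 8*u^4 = (t - 2*u)*(t + u)^2*(t + 4*u)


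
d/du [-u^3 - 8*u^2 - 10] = u*(-3*u - 16)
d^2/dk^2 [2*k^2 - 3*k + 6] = 4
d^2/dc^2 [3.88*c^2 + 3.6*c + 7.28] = 7.76000000000000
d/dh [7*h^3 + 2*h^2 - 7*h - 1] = 21*h^2 + 4*h - 7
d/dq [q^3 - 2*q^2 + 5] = q*(3*q - 4)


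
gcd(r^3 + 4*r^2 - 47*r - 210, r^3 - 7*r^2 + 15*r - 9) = 1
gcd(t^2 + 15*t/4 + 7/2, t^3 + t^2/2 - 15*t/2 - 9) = t + 2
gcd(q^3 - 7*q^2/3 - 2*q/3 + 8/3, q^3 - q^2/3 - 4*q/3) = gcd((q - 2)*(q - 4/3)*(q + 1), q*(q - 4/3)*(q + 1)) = q^2 - q/3 - 4/3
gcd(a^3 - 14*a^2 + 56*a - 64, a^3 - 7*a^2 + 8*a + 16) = a - 4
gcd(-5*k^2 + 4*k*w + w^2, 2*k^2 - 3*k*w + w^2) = -k + w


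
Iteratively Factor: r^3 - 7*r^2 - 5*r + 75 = (r - 5)*(r^2 - 2*r - 15) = (r - 5)^2*(r + 3)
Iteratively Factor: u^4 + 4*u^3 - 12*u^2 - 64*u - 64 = (u - 4)*(u^3 + 8*u^2 + 20*u + 16) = (u - 4)*(u + 2)*(u^2 + 6*u + 8) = (u - 4)*(u + 2)*(u + 4)*(u + 2)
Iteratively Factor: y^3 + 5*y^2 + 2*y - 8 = (y + 4)*(y^2 + y - 2) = (y - 1)*(y + 4)*(y + 2)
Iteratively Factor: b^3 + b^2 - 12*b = (b - 3)*(b^2 + 4*b) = b*(b - 3)*(b + 4)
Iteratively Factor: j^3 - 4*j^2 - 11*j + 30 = (j - 2)*(j^2 - 2*j - 15) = (j - 2)*(j + 3)*(j - 5)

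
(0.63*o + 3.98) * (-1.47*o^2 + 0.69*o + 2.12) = -0.9261*o^3 - 5.4159*o^2 + 4.0818*o + 8.4376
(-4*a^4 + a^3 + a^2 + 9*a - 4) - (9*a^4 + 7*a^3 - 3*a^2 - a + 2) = -13*a^4 - 6*a^3 + 4*a^2 + 10*a - 6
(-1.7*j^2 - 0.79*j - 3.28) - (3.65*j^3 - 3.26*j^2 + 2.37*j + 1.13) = -3.65*j^3 + 1.56*j^2 - 3.16*j - 4.41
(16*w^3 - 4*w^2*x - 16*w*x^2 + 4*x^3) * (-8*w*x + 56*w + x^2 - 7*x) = -128*w^4*x + 896*w^4 + 48*w^3*x^2 - 336*w^3*x + 124*w^2*x^3 - 868*w^2*x^2 - 48*w*x^4 + 336*w*x^3 + 4*x^5 - 28*x^4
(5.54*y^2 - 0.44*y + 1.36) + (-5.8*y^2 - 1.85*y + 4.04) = -0.26*y^2 - 2.29*y + 5.4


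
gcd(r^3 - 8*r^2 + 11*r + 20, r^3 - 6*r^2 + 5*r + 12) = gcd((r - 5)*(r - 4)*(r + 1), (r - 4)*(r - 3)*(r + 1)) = r^2 - 3*r - 4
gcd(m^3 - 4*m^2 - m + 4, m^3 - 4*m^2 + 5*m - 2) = m - 1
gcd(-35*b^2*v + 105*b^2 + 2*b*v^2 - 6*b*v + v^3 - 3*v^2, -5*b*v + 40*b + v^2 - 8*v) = -5*b + v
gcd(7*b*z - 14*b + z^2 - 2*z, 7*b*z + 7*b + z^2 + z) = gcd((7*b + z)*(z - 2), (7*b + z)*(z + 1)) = 7*b + z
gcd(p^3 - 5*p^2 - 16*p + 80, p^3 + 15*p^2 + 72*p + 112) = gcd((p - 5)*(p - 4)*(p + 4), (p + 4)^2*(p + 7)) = p + 4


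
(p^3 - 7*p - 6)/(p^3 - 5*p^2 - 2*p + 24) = (p + 1)/(p - 4)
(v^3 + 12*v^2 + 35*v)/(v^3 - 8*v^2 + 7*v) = (v^2 + 12*v + 35)/(v^2 - 8*v + 7)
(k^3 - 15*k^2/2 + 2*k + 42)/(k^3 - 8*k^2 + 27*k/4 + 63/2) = 2*(k + 2)/(2*k + 3)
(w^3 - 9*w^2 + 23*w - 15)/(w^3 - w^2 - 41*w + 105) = (w - 1)/(w + 7)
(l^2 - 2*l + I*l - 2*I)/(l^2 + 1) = (l - 2)/(l - I)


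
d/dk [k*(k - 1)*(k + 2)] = 3*k^2 + 2*k - 2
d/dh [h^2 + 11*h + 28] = 2*h + 11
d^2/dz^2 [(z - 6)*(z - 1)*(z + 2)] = 6*z - 10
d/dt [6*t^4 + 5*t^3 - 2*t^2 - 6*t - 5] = 24*t^3 + 15*t^2 - 4*t - 6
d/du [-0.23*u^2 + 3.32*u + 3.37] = 3.32 - 0.46*u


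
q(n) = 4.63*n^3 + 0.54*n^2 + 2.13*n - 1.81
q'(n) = 13.89*n^2 + 1.08*n + 2.13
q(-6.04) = -1015.19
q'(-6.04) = 502.34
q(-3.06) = -135.93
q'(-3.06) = 128.89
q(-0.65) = -4.24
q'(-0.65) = 7.30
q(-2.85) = -110.67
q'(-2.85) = 111.87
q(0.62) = 0.82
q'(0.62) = 8.14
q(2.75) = 104.42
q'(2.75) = 110.14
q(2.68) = 96.90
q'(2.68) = 104.79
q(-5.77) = -885.55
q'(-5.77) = 458.34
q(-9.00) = -3352.51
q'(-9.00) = 1117.50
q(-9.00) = -3352.51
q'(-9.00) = 1117.50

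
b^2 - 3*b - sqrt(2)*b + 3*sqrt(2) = (b - 3)*(b - sqrt(2))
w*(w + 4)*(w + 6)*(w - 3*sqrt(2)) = w^4 - 3*sqrt(2)*w^3 + 10*w^3 - 30*sqrt(2)*w^2 + 24*w^2 - 72*sqrt(2)*w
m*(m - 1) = m^2 - m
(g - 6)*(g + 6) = g^2 - 36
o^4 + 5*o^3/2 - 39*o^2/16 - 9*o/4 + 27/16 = (o - 3/4)^2*(o + 1)*(o + 3)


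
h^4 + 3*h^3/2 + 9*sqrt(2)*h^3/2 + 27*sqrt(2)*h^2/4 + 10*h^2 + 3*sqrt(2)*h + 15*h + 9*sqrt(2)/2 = (h + 3/2)*(h + sqrt(2)/2)*(h + sqrt(2))*(h + 3*sqrt(2))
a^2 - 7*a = a*(a - 7)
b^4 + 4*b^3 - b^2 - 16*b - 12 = (b - 2)*(b + 1)*(b + 2)*(b + 3)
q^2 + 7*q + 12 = (q + 3)*(q + 4)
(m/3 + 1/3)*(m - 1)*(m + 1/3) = m^3/3 + m^2/9 - m/3 - 1/9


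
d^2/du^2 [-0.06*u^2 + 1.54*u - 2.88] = -0.120000000000000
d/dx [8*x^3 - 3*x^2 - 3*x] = 24*x^2 - 6*x - 3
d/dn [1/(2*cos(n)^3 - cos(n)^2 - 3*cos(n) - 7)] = 4*(-2*cos(n) + 3*cos(2*n))*sin(n)/(3*cos(n) + cos(2*n) - cos(3*n) + 15)^2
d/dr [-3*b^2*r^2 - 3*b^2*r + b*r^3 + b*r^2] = b*(-6*b*r - 3*b + 3*r^2 + 2*r)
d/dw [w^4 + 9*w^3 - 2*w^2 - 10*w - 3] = 4*w^3 + 27*w^2 - 4*w - 10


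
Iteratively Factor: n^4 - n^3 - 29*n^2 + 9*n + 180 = (n - 5)*(n^3 + 4*n^2 - 9*n - 36) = (n - 5)*(n - 3)*(n^2 + 7*n + 12) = (n - 5)*(n - 3)*(n + 3)*(n + 4)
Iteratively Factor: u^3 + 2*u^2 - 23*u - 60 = (u - 5)*(u^2 + 7*u + 12) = (u - 5)*(u + 4)*(u + 3)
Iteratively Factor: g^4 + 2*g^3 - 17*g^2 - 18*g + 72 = (g - 3)*(g^3 + 5*g^2 - 2*g - 24) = (g - 3)*(g + 4)*(g^2 + g - 6) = (g - 3)*(g - 2)*(g + 4)*(g + 3)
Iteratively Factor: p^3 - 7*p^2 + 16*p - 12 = (p - 2)*(p^2 - 5*p + 6) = (p - 2)^2*(p - 3)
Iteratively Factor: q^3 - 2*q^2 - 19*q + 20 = (q - 1)*(q^2 - q - 20) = (q - 5)*(q - 1)*(q + 4)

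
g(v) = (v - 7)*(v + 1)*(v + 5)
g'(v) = (v - 7)*(v + 1) + (v - 7)*(v + 5) + (v + 1)*(v + 5) = 3*v^2 - 2*v - 37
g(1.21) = -79.46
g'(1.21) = -35.03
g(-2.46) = 35.08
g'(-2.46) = -13.93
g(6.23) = -62.52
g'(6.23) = 66.98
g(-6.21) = -83.28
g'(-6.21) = 91.11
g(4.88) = -123.16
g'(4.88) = 24.68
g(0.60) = -57.34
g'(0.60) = -37.12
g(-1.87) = 24.15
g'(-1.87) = -22.77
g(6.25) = -61.17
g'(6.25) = 67.69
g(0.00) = -35.00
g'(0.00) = -37.00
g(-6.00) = -65.00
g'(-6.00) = 83.00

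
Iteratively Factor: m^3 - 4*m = (m - 2)*(m^2 + 2*m) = m*(m - 2)*(m + 2)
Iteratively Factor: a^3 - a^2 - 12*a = (a - 4)*(a^2 + 3*a) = a*(a - 4)*(a + 3)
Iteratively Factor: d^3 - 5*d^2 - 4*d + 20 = (d + 2)*(d^2 - 7*d + 10) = (d - 5)*(d + 2)*(d - 2)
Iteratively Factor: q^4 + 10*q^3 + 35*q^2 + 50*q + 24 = (q + 2)*(q^3 + 8*q^2 + 19*q + 12) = (q + 2)*(q + 3)*(q^2 + 5*q + 4) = (q + 1)*(q + 2)*(q + 3)*(q + 4)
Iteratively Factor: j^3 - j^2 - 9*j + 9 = (j - 1)*(j^2 - 9) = (j - 1)*(j + 3)*(j - 3)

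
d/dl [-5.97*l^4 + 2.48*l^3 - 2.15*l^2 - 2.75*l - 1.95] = -23.88*l^3 + 7.44*l^2 - 4.3*l - 2.75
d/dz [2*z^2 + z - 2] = 4*z + 1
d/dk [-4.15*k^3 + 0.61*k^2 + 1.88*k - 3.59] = -12.45*k^2 + 1.22*k + 1.88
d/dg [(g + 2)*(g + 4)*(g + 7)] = 3*g^2 + 26*g + 50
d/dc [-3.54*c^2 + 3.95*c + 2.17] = 3.95 - 7.08*c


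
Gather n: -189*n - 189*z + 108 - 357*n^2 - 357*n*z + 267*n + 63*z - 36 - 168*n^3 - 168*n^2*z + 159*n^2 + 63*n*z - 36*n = -168*n^3 + n^2*(-168*z - 198) + n*(42 - 294*z) - 126*z + 72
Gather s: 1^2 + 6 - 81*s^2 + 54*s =-81*s^2 + 54*s + 7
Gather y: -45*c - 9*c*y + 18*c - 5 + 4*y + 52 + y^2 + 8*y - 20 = -27*c + y^2 + y*(12 - 9*c) + 27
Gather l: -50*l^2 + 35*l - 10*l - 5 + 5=-50*l^2 + 25*l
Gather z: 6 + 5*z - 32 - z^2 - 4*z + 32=-z^2 + z + 6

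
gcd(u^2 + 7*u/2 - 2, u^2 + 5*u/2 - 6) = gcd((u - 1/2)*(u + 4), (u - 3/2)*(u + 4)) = u + 4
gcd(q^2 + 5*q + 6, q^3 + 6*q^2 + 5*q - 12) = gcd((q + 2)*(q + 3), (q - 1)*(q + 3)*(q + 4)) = q + 3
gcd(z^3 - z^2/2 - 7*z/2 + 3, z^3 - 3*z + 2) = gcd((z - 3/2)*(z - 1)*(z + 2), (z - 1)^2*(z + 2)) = z^2 + z - 2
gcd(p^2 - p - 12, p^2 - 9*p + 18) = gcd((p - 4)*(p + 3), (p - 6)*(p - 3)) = 1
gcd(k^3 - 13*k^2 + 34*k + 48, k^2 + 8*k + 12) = 1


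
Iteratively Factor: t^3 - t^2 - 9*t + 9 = (t - 1)*(t^2 - 9) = (t - 1)*(t + 3)*(t - 3)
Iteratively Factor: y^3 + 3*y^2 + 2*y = (y + 1)*(y^2 + 2*y) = (y + 1)*(y + 2)*(y)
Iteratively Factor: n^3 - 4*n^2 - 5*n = (n - 5)*(n^2 + n) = (n - 5)*(n + 1)*(n)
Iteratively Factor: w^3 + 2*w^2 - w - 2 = (w + 1)*(w^2 + w - 2) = (w - 1)*(w + 1)*(w + 2)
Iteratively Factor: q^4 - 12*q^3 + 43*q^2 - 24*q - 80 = (q - 5)*(q^3 - 7*q^2 + 8*q + 16) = (q - 5)*(q + 1)*(q^2 - 8*q + 16) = (q - 5)*(q - 4)*(q + 1)*(q - 4)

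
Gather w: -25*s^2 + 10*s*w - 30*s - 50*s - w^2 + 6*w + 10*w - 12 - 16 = -25*s^2 - 80*s - w^2 + w*(10*s + 16) - 28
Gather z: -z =-z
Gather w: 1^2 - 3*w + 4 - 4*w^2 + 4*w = -4*w^2 + w + 5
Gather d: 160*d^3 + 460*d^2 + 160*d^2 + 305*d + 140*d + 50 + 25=160*d^3 + 620*d^2 + 445*d + 75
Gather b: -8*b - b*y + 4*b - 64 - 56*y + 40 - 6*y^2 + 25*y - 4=b*(-y - 4) - 6*y^2 - 31*y - 28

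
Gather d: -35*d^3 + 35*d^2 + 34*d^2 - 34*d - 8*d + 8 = -35*d^3 + 69*d^2 - 42*d + 8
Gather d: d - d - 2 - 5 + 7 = 0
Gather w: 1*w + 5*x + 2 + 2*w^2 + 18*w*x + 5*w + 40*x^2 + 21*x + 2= 2*w^2 + w*(18*x + 6) + 40*x^2 + 26*x + 4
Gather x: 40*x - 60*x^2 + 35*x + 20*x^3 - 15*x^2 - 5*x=20*x^3 - 75*x^2 + 70*x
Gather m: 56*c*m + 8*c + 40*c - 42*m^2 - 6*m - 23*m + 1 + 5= 48*c - 42*m^2 + m*(56*c - 29) + 6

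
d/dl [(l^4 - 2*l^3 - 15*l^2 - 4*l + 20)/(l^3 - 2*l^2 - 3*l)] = (l^6 - 4*l^5 + 10*l^4 + 20*l^3 - 23*l^2 + 80*l + 60)/(l^2*(l^4 - 4*l^3 - 2*l^2 + 12*l + 9))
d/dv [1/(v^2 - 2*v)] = 2*(1 - v)/(v^2*(v - 2)^2)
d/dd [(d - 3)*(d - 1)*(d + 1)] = 3*d^2 - 6*d - 1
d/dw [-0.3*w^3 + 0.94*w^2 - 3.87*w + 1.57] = -0.9*w^2 + 1.88*w - 3.87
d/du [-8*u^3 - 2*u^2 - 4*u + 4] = -24*u^2 - 4*u - 4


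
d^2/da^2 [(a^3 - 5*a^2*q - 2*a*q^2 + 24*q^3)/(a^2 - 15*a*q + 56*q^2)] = q^2*(184*a^3 - 3216*a^2*q + 17328*a*q^2 - 26608*q^3)/(a^6 - 45*a^5*q + 843*a^4*q^2 - 8415*a^3*q^3 + 47208*a^2*q^4 - 141120*a*q^5 + 175616*q^6)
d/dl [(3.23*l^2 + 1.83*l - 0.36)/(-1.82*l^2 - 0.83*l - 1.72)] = (0.649700000000001*l^2 - 12.4216*l - 3.4464)/(3.3124*l^4 + 3.0212*l^3 + 6.9497*l^2 + 2.8552*l + 2.9584)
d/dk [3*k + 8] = 3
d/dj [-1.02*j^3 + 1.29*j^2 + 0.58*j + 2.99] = -3.06*j^2 + 2.58*j + 0.58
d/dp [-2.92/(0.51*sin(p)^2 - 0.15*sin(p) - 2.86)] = (2.9784*sin(p) - 0.438)*cos(p)/(-0.51*sin(p)^2 + 0.15*sin(p) + 2.86)^2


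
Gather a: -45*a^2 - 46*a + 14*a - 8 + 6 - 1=-45*a^2 - 32*a - 3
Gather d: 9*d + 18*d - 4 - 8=27*d - 12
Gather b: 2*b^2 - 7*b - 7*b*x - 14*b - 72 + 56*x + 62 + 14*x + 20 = 2*b^2 + b*(-7*x - 21) + 70*x + 10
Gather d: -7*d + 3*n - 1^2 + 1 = -7*d + 3*n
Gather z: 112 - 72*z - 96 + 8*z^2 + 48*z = 8*z^2 - 24*z + 16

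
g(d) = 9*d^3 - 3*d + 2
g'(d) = 27*d^2 - 3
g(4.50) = 808.62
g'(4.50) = 543.75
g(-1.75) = -40.98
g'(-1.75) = 79.69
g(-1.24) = -11.44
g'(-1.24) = 38.52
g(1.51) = 28.46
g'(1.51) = 58.56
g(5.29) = 1318.45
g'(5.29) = 752.57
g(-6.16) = -2083.22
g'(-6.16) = 1021.53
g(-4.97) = -1087.96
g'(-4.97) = 663.92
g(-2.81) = -189.26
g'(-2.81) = 210.19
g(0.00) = 2.00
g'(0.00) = -3.00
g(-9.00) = -6532.00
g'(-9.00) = 2184.00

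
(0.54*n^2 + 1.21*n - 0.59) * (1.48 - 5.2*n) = -2.808*n^3 - 5.4928*n^2 + 4.8588*n - 0.8732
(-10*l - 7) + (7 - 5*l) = -15*l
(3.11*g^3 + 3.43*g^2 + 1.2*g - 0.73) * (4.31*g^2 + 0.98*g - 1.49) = 13.4041*g^5 + 17.8311*g^4 + 3.8995*g^3 - 7.081*g^2 - 2.5034*g + 1.0877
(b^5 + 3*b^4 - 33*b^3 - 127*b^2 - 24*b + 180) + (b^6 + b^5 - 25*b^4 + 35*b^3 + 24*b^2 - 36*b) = b^6 + 2*b^5 - 22*b^4 + 2*b^3 - 103*b^2 - 60*b + 180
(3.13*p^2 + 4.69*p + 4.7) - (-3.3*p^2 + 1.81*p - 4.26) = 6.43*p^2 + 2.88*p + 8.96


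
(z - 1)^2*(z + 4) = z^3 + 2*z^2 - 7*z + 4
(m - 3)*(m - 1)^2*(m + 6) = m^4 + m^3 - 23*m^2 + 39*m - 18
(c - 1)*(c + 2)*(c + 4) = c^3 + 5*c^2 + 2*c - 8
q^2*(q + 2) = q^3 + 2*q^2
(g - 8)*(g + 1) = g^2 - 7*g - 8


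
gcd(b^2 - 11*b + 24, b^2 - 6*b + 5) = 1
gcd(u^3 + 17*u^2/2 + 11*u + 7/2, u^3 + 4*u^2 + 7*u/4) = u + 1/2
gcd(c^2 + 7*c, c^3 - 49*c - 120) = 1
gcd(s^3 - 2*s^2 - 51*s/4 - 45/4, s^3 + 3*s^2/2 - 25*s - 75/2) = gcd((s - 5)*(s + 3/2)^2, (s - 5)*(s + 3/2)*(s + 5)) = s^2 - 7*s/2 - 15/2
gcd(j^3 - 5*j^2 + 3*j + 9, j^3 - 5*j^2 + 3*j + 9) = j^3 - 5*j^2 + 3*j + 9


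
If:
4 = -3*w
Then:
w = -4/3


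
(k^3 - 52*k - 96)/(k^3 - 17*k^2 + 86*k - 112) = (k^2 + 8*k + 12)/(k^2 - 9*k + 14)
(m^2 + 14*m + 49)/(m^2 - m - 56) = (m + 7)/(m - 8)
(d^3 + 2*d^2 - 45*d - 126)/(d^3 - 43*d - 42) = (d + 3)/(d + 1)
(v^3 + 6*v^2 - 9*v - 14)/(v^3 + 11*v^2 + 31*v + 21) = (v - 2)/(v + 3)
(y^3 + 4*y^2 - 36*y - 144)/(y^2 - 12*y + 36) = (y^2 + 10*y + 24)/(y - 6)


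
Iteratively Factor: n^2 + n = (n)*(n + 1)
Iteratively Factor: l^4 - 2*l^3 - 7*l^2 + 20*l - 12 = (l - 1)*(l^3 - l^2 - 8*l + 12) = (l - 1)*(l + 3)*(l^2 - 4*l + 4) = (l - 2)*(l - 1)*(l + 3)*(l - 2)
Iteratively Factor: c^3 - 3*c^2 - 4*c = (c)*(c^2 - 3*c - 4) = c*(c + 1)*(c - 4)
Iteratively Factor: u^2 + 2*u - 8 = (u + 4)*(u - 2)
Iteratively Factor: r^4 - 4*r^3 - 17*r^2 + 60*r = (r - 5)*(r^3 + r^2 - 12*r) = (r - 5)*(r - 3)*(r^2 + 4*r) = (r - 5)*(r - 3)*(r + 4)*(r)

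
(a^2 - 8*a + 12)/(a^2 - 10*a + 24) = (a - 2)/(a - 4)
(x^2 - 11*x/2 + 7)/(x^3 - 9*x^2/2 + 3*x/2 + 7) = 1/(x + 1)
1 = 1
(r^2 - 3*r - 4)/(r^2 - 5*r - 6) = (r - 4)/(r - 6)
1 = 1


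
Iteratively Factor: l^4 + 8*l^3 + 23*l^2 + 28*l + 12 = (l + 2)*(l^3 + 6*l^2 + 11*l + 6) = (l + 2)^2*(l^2 + 4*l + 3) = (l + 1)*(l + 2)^2*(l + 3)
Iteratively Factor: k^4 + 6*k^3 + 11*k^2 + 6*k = (k + 1)*(k^3 + 5*k^2 + 6*k) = (k + 1)*(k + 3)*(k^2 + 2*k) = k*(k + 1)*(k + 3)*(k + 2)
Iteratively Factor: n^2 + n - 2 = (n + 2)*(n - 1)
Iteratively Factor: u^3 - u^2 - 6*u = (u - 3)*(u^2 + 2*u) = u*(u - 3)*(u + 2)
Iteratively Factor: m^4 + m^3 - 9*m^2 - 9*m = (m - 3)*(m^3 + 4*m^2 + 3*m) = (m - 3)*(m + 3)*(m^2 + m) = (m - 3)*(m + 1)*(m + 3)*(m)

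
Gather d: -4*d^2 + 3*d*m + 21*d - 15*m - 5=-4*d^2 + d*(3*m + 21) - 15*m - 5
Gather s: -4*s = -4*s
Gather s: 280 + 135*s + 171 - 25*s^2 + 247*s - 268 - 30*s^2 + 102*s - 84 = -55*s^2 + 484*s + 99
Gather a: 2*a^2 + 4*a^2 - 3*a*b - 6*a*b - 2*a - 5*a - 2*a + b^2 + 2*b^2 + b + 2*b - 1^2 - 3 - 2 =6*a^2 + a*(-9*b - 9) + 3*b^2 + 3*b - 6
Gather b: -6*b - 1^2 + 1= -6*b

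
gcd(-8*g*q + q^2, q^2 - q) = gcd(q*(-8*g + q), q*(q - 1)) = q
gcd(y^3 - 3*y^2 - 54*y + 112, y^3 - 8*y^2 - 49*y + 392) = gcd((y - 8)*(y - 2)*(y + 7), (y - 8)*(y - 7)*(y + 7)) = y^2 - y - 56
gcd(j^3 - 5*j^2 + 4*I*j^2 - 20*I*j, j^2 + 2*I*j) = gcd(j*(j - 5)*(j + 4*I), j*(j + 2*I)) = j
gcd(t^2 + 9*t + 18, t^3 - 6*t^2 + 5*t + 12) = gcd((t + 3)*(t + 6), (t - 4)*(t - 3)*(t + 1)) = 1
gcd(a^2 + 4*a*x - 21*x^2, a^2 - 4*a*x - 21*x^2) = 1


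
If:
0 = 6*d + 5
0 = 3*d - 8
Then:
No Solution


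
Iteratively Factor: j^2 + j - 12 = (j + 4)*(j - 3)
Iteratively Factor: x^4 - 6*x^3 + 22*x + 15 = (x - 5)*(x^3 - x^2 - 5*x - 3) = (x - 5)*(x + 1)*(x^2 - 2*x - 3) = (x - 5)*(x + 1)^2*(x - 3)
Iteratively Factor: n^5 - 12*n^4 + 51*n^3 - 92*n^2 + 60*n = (n - 3)*(n^4 - 9*n^3 + 24*n^2 - 20*n) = (n - 5)*(n - 3)*(n^3 - 4*n^2 + 4*n) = (n - 5)*(n - 3)*(n - 2)*(n^2 - 2*n) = (n - 5)*(n - 3)*(n - 2)^2*(n)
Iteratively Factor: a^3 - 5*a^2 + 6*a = (a - 3)*(a^2 - 2*a) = (a - 3)*(a - 2)*(a)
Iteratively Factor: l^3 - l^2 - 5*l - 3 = (l + 1)*(l^2 - 2*l - 3) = (l + 1)^2*(l - 3)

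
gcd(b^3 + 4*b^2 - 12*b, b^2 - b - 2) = b - 2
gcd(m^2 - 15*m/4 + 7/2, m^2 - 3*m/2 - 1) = m - 2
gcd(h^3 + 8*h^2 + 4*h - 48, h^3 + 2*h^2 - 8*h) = h^2 + 2*h - 8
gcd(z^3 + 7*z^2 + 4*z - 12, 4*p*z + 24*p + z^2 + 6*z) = z + 6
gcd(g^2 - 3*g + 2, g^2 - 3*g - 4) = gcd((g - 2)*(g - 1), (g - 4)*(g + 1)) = 1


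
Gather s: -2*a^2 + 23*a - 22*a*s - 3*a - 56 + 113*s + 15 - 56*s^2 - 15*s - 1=-2*a^2 + 20*a - 56*s^2 + s*(98 - 22*a) - 42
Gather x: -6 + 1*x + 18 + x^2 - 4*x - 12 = x^2 - 3*x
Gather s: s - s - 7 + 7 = 0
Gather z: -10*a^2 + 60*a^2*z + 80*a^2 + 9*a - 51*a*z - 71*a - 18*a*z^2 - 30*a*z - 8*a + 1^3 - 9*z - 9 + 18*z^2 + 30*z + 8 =70*a^2 - 70*a + z^2*(18 - 18*a) + z*(60*a^2 - 81*a + 21)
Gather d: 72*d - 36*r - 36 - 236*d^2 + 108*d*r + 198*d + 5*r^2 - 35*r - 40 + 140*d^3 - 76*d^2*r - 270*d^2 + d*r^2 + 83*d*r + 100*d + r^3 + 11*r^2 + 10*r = 140*d^3 + d^2*(-76*r - 506) + d*(r^2 + 191*r + 370) + r^3 + 16*r^2 - 61*r - 76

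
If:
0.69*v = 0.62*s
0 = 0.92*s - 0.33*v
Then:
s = 0.00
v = 0.00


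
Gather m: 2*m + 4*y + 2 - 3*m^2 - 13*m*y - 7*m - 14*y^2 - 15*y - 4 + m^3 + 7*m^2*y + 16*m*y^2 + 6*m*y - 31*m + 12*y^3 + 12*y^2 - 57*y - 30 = m^3 + m^2*(7*y - 3) + m*(16*y^2 - 7*y - 36) + 12*y^3 - 2*y^2 - 68*y - 32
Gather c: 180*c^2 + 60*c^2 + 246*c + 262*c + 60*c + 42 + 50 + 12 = 240*c^2 + 568*c + 104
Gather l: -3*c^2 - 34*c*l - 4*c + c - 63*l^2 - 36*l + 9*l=-3*c^2 - 3*c - 63*l^2 + l*(-34*c - 27)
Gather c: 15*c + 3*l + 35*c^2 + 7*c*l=35*c^2 + c*(7*l + 15) + 3*l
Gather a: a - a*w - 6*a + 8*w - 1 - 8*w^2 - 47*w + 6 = a*(-w - 5) - 8*w^2 - 39*w + 5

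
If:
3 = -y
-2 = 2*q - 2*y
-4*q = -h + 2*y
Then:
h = -22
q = -4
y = -3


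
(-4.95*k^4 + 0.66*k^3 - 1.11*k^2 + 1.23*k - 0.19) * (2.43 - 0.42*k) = 2.079*k^5 - 12.3057*k^4 + 2.07*k^3 - 3.2139*k^2 + 3.0687*k - 0.4617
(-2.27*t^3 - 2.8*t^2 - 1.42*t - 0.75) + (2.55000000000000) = -2.27*t^3 - 2.8*t^2 - 1.42*t + 1.8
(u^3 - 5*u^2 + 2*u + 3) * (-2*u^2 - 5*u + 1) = -2*u^5 + 5*u^4 + 22*u^3 - 21*u^2 - 13*u + 3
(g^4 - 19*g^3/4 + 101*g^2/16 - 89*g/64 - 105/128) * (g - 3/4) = g^5 - 11*g^4/2 + 79*g^3/8 - 49*g^2/8 + 57*g/256 + 315/512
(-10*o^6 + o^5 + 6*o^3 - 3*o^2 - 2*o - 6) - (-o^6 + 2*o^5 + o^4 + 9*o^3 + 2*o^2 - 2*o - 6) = -9*o^6 - o^5 - o^4 - 3*o^3 - 5*o^2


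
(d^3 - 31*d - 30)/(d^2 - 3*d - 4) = (d^2 - d - 30)/(d - 4)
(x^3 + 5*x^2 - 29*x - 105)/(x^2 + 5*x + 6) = (x^2 + 2*x - 35)/(x + 2)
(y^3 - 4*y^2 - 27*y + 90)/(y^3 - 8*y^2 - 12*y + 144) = (y^2 + 2*y - 15)/(y^2 - 2*y - 24)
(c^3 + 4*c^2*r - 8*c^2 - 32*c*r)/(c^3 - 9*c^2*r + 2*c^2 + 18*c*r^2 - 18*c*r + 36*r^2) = c*(c^2 + 4*c*r - 8*c - 32*r)/(c^3 - 9*c^2*r + 2*c^2 + 18*c*r^2 - 18*c*r + 36*r^2)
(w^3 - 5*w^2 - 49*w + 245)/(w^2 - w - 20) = (w^2 - 49)/(w + 4)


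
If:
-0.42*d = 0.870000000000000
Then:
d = -2.07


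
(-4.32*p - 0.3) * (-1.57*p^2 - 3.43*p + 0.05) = 6.7824*p^3 + 15.2886*p^2 + 0.813*p - 0.015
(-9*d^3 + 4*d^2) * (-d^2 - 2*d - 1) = 9*d^5 + 14*d^4 + d^3 - 4*d^2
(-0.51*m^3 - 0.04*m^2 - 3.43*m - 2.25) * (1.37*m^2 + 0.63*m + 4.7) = -0.6987*m^5 - 0.3761*m^4 - 7.1213*m^3 - 5.4314*m^2 - 17.5385*m - 10.575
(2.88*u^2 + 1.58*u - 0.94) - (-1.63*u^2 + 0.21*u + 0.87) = 4.51*u^2 + 1.37*u - 1.81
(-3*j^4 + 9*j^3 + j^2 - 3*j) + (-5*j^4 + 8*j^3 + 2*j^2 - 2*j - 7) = -8*j^4 + 17*j^3 + 3*j^2 - 5*j - 7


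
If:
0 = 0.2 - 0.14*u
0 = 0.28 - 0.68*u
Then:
No Solution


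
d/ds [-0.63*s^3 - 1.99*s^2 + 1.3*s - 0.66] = -1.89*s^2 - 3.98*s + 1.3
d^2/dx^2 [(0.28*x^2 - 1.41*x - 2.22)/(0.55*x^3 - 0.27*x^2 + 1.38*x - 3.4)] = (0.1694*x^6 - 2.55915*x^5 - 8.07741*x^4 + 14.748578*x^3 - 44.263548*x^2 - 12.179088*x - 11.137456)/(0.166375*x^9 - 0.245025*x^8 + 1.372635*x^7 - 4.334763*x^6 + 6.473466*x^5 - 17.769744*x^4 + 29.303112*x^3 - 28.78848*x^2 + 47.8584*x - 39.304)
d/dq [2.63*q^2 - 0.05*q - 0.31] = 5.26*q - 0.05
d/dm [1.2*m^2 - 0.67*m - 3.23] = 2.4*m - 0.67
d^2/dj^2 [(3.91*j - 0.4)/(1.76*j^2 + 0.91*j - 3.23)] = ((3.52*j + 0.91)*(3.91*j - 0.4)*(7.04*j + 1.82) - (41.2896*j + 5.7082)*(1.76*j^2 + 0.91*j - 3.23))/(1.76*j^2 + 0.91*j - 3.23)^3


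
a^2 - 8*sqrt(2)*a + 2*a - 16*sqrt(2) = (a + 2)*(a - 8*sqrt(2))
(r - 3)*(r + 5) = r^2 + 2*r - 15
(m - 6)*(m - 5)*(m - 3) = m^3 - 14*m^2 + 63*m - 90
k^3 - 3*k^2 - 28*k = k*(k - 7)*(k + 4)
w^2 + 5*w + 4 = (w + 1)*(w + 4)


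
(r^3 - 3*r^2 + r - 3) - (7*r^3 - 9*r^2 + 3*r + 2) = -6*r^3 + 6*r^2 - 2*r - 5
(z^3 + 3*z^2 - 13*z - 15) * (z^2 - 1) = z^5 + 3*z^4 - 14*z^3 - 18*z^2 + 13*z + 15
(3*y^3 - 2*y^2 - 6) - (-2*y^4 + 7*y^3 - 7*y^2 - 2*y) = 2*y^4 - 4*y^3 + 5*y^2 + 2*y - 6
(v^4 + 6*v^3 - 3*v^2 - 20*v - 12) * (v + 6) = v^5 + 12*v^4 + 33*v^3 - 38*v^2 - 132*v - 72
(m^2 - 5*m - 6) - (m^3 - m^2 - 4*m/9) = -m^3 + 2*m^2 - 41*m/9 - 6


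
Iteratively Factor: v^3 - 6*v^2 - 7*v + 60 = (v - 5)*(v^2 - v - 12) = (v - 5)*(v + 3)*(v - 4)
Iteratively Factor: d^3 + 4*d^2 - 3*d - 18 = (d - 2)*(d^2 + 6*d + 9) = (d - 2)*(d + 3)*(d + 3)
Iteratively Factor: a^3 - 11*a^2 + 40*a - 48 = (a - 4)*(a^2 - 7*a + 12) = (a - 4)^2*(a - 3)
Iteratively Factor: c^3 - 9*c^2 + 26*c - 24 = (c - 3)*(c^2 - 6*c + 8) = (c - 3)*(c - 2)*(c - 4)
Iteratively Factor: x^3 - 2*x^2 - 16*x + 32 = (x - 4)*(x^2 + 2*x - 8) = (x - 4)*(x + 4)*(x - 2)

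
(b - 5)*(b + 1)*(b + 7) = b^3 + 3*b^2 - 33*b - 35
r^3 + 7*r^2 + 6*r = r*(r + 1)*(r + 6)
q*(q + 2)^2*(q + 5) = q^4 + 9*q^3 + 24*q^2 + 20*q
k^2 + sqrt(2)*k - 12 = (k - 2*sqrt(2))*(k + 3*sqrt(2))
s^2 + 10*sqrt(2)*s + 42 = (s + 3*sqrt(2))*(s + 7*sqrt(2))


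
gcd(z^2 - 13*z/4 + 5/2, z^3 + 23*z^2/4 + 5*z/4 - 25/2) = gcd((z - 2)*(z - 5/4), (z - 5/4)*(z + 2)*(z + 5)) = z - 5/4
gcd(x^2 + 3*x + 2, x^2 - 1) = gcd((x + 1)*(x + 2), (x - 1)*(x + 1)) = x + 1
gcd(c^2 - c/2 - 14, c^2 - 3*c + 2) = 1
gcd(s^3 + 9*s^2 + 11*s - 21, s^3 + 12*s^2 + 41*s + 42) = s^2 + 10*s + 21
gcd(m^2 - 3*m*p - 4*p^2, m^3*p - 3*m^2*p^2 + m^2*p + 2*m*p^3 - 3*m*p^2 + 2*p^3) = 1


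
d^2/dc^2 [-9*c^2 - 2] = -18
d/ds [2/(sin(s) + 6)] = -2*cos(s)/(sin(s) + 6)^2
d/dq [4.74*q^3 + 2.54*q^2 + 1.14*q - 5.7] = 14.22*q^2 + 5.08*q + 1.14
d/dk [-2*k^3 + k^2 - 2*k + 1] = -6*k^2 + 2*k - 2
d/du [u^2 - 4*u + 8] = 2*u - 4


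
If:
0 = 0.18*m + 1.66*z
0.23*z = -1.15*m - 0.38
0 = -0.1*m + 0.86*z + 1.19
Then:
No Solution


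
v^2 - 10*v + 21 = (v - 7)*(v - 3)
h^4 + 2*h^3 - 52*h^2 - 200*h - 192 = (h - 8)*(h + 2)^2*(h + 6)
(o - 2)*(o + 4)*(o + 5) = o^3 + 7*o^2 + 2*o - 40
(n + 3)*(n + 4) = n^2 + 7*n + 12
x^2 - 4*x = x*(x - 4)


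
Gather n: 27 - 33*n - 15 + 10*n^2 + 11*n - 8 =10*n^2 - 22*n + 4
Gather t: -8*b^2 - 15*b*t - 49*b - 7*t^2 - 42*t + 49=-8*b^2 - 49*b - 7*t^2 + t*(-15*b - 42) + 49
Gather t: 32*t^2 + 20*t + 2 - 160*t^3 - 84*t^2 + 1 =-160*t^3 - 52*t^2 + 20*t + 3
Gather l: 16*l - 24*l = -8*l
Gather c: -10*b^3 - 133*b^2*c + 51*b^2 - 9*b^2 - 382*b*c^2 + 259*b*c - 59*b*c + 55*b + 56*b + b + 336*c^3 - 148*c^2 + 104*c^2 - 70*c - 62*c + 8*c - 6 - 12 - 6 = -10*b^3 + 42*b^2 + 112*b + 336*c^3 + c^2*(-382*b - 44) + c*(-133*b^2 + 200*b - 124) - 24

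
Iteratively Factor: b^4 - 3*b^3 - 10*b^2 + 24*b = (b - 4)*(b^3 + b^2 - 6*b) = (b - 4)*(b + 3)*(b^2 - 2*b) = b*(b - 4)*(b + 3)*(b - 2)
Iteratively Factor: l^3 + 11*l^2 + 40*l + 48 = (l + 4)*(l^2 + 7*l + 12) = (l + 3)*(l + 4)*(l + 4)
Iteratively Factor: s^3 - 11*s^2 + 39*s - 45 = (s - 3)*(s^2 - 8*s + 15) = (s - 3)^2*(s - 5)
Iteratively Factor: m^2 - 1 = (m - 1)*(m + 1)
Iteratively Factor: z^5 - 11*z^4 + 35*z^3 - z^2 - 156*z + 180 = (z - 2)*(z^4 - 9*z^3 + 17*z^2 + 33*z - 90) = (z - 3)*(z - 2)*(z^3 - 6*z^2 - z + 30) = (z - 3)^2*(z - 2)*(z^2 - 3*z - 10) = (z - 5)*(z - 3)^2*(z - 2)*(z + 2)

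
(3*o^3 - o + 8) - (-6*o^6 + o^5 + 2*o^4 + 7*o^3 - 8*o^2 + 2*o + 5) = 6*o^6 - o^5 - 2*o^4 - 4*o^3 + 8*o^2 - 3*o + 3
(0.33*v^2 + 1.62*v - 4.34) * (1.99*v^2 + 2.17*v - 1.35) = 0.6567*v^4 + 3.9399*v^3 - 5.5667*v^2 - 11.6048*v + 5.859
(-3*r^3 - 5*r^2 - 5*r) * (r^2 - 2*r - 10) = -3*r^5 + r^4 + 35*r^3 + 60*r^2 + 50*r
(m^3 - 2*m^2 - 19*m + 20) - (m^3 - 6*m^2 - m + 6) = 4*m^2 - 18*m + 14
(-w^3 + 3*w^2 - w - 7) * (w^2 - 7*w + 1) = -w^5 + 10*w^4 - 23*w^3 + 3*w^2 + 48*w - 7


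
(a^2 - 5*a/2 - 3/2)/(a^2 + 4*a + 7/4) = 2*(a - 3)/(2*a + 7)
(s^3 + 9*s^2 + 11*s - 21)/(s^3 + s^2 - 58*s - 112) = (s^2 + 2*s - 3)/(s^2 - 6*s - 16)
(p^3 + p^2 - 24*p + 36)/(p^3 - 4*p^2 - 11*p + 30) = (p^2 + 3*p - 18)/(p^2 - 2*p - 15)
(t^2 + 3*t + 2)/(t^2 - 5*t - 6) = (t + 2)/(t - 6)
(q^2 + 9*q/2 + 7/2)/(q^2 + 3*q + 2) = (q + 7/2)/(q + 2)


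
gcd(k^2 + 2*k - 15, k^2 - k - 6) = k - 3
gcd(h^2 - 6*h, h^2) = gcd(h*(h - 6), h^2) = h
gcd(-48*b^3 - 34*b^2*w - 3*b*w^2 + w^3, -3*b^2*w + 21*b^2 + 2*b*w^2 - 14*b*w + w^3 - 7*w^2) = 3*b + w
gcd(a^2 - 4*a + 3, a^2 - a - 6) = a - 3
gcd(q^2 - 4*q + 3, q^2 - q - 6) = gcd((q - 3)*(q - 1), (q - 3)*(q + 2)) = q - 3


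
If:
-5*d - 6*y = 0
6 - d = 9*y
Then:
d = -12/13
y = 10/13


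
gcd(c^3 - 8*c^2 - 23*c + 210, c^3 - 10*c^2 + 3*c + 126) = c^2 - 13*c + 42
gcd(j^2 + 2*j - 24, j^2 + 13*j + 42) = j + 6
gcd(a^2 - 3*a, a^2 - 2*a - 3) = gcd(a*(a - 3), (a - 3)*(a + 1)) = a - 3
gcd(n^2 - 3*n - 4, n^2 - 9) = 1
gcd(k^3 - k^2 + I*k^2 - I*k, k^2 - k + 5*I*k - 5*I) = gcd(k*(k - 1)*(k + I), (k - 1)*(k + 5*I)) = k - 1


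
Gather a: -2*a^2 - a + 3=-2*a^2 - a + 3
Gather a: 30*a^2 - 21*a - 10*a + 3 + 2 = 30*a^2 - 31*a + 5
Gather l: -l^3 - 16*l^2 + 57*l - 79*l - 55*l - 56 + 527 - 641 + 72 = -l^3 - 16*l^2 - 77*l - 98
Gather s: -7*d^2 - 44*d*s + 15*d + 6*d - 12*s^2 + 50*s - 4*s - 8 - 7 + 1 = -7*d^2 + 21*d - 12*s^2 + s*(46 - 44*d) - 14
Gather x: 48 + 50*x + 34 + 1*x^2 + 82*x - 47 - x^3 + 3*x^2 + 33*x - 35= -x^3 + 4*x^2 + 165*x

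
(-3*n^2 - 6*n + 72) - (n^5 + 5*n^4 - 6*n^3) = -n^5 - 5*n^4 + 6*n^3 - 3*n^2 - 6*n + 72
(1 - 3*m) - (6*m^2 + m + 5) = -6*m^2 - 4*m - 4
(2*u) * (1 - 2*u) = -4*u^2 + 2*u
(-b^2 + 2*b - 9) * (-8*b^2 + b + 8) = 8*b^4 - 17*b^3 + 66*b^2 + 7*b - 72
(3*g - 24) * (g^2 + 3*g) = 3*g^3 - 15*g^2 - 72*g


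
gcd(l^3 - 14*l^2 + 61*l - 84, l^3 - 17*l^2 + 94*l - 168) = l^2 - 11*l + 28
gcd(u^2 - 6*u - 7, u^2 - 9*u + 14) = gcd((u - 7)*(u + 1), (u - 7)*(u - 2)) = u - 7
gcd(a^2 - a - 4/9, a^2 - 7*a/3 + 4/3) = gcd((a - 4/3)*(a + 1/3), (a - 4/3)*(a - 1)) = a - 4/3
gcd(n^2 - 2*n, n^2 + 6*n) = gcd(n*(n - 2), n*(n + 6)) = n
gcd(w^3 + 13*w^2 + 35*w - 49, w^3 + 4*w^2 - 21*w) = w + 7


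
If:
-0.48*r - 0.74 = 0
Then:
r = -1.54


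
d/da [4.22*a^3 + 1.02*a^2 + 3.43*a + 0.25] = 12.66*a^2 + 2.04*a + 3.43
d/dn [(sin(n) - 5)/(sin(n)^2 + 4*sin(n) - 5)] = (10*sin(n) + cos(n)^2 + 14)*cos(n)/(sin(n)^2 + 4*sin(n) - 5)^2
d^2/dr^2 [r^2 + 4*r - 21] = 2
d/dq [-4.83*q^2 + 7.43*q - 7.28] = 7.43 - 9.66*q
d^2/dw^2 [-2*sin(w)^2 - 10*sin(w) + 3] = 10*sin(w) - 4*cos(2*w)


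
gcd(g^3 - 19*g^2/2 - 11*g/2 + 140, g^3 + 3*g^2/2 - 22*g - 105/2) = g^2 - 3*g/2 - 35/2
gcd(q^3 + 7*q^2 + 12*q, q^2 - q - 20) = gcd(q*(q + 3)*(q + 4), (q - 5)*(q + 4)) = q + 4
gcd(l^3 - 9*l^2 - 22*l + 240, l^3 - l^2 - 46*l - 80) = l^2 - 3*l - 40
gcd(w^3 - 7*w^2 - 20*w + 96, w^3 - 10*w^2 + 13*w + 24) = w^2 - 11*w + 24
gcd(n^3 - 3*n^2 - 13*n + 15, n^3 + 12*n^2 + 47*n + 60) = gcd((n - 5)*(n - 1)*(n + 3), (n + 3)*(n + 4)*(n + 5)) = n + 3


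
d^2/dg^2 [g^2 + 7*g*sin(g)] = -7*g*sin(g) + 14*cos(g) + 2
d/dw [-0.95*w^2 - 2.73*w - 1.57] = -1.9*w - 2.73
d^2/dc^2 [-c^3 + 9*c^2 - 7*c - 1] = 18 - 6*c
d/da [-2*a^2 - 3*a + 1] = -4*a - 3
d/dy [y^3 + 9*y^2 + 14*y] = 3*y^2 + 18*y + 14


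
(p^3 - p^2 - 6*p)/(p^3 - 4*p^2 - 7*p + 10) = p*(p - 3)/(p^2 - 6*p + 5)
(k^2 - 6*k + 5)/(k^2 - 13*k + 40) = (k - 1)/(k - 8)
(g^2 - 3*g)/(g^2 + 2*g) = (g - 3)/(g + 2)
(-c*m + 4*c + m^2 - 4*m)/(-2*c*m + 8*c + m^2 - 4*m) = (c - m)/(2*c - m)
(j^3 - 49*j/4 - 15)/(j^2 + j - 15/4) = (2*j^2 - 5*j - 12)/(2*j - 3)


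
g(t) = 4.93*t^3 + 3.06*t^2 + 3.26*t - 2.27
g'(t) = 14.79*t^2 + 6.12*t + 3.26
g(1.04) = 9.98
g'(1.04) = 25.62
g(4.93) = 678.90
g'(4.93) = 392.90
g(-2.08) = -40.18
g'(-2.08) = 54.52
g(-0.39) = -3.37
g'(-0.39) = 3.12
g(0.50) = 0.74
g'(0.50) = 10.02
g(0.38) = -0.32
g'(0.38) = 7.72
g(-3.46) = -181.13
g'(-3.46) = 159.14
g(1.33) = 19.08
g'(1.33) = 37.56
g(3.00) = 168.16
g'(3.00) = 154.73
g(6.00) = 1192.33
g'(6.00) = 572.42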